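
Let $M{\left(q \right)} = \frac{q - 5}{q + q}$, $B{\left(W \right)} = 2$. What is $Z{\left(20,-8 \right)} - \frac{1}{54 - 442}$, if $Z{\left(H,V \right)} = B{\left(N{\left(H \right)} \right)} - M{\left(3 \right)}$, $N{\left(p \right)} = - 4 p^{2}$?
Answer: $\frac{2719}{1164} \approx 2.3359$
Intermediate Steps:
$M{\left(q \right)} = \frac{-5 + q}{2 q}$
$Z{\left(H,V \right)} = \frac{7}{3}$ ($Z{\left(H,V \right)} = 2 - \frac{-5 + 3}{2 \cdot 3} = 2 - \frac{1}{2} \cdot \frac{1}{3} \left(-2\right) = 2 - - \frac{1}{3} = 2 + \frac{1}{3} = \frac{7}{3}$)
$Z{\left(20,-8 \right)} - \frac{1}{54 - 442} = \frac{7}{3} - \frac{1}{54 - 442} = \frac{7}{3} - \frac{1}{-388} = \frac{7}{3} - - \frac{1}{388} = \frac{7}{3} + \frac{1}{388} = \frac{2719}{1164}$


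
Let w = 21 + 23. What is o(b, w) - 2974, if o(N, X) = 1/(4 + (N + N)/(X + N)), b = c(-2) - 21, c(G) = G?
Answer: -112991/38 ≈ -2973.4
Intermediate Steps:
b = -23 (b = -2 - 21 = -23)
w = 44
o(N, X) = 1/(4 + 2*N/(N + X)) (o(N, X) = 1/(4 + (2*N)/(N + X)) = 1/(4 + 2*N/(N + X)))
o(b, w) - 2974 = (-23 + 44)/(2*(2*44 + 3*(-23))) - 2974 = (½)*21/(88 - 69) - 2974 = (½)*21/19 - 2974 = (½)*(1/19)*21 - 2974 = 21/38 - 2974 = -112991/38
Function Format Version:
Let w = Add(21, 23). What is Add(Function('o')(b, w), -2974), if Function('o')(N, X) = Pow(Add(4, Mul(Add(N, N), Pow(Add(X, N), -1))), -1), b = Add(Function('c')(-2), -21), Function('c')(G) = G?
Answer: Rational(-112991, 38) ≈ -2973.4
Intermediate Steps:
b = -23 (b = Add(-2, -21) = -23)
w = 44
Function('o')(N, X) = Pow(Add(4, Mul(2, N, Pow(Add(N, X), -1))), -1) (Function('o')(N, X) = Pow(Add(4, Mul(Mul(2, N), Pow(Add(N, X), -1))), -1) = Pow(Add(4, Mul(2, N, Pow(Add(N, X), -1))), -1))
Add(Function('o')(b, w), -2974) = Add(Mul(Rational(1, 2), Pow(Add(Mul(2, 44), Mul(3, -23)), -1), Add(-23, 44)), -2974) = Add(Mul(Rational(1, 2), Pow(Add(88, -69), -1), 21), -2974) = Add(Mul(Rational(1, 2), Pow(19, -1), 21), -2974) = Add(Mul(Rational(1, 2), Rational(1, 19), 21), -2974) = Add(Rational(21, 38), -2974) = Rational(-112991, 38)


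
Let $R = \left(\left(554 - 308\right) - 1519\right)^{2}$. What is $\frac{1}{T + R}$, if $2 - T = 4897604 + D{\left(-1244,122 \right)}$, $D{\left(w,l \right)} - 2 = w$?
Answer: $- \frac{1}{3275831} \approx -3.0527 \cdot 10^{-7}$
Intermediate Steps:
$D{\left(w,l \right)} = 2 + w$
$R = 1620529$ ($R = \left(246 - 1519\right)^{2} = \left(-1273\right)^{2} = 1620529$)
$T = -4896360$ ($T = 2 - \left(4897604 + \left(2 - 1244\right)\right) = 2 - \left(4897604 - 1242\right) = 2 - 4896362 = -4896360$)
$\frac{1}{T + R} = \frac{1}{-4896360 + 1620529} = \frac{1}{-3275831} = - \frac{1}{3275831}$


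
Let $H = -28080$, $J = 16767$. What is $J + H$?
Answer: $-11313$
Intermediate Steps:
$J + H = 16767 - 28080 = -11313$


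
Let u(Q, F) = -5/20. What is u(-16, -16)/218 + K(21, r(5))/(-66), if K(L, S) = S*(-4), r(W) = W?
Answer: 8687/28776 ≈ 0.30188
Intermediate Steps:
K(L, S) = -4*S
u(Q, F) = -¼ (u(Q, F) = -5*1/20 = -¼)
u(-16, -16)/218 + K(21, r(5))/(-66) = -¼/218 - 4*5/(-66) = -¼*1/218 - 20*(-1/66) = -1/872 + 10/33 = 8687/28776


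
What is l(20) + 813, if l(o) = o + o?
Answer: 853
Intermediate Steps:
l(o) = 2*o
l(20) + 813 = 2*20 + 813 = 40 + 813 = 853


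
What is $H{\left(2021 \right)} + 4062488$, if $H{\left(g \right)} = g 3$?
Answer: $4068551$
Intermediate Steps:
$H{\left(g \right)} = 3 g$
$H{\left(2021 \right)} + 4062488 = 3 \cdot 2021 + 4062488 = 6063 + 4062488 = 4068551$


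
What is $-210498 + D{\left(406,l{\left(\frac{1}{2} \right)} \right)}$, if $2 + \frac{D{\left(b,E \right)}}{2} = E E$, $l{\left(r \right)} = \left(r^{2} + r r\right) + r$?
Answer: $-210500$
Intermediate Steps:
$l{\left(r \right)} = r + 2 r^{2}$ ($l{\left(r \right)} = \left(r^{2} + r^{2}\right) + r = 2 r^{2} + r = r + 2 r^{2}$)
$D{\left(b,E \right)} = -4 + 2 E^{2}$ ($D{\left(b,E \right)} = -4 + 2 E E = -4 + 2 E^{2}$)
$-210498 + D{\left(406,l{\left(\frac{1}{2} \right)} \right)} = -210498 - \left(4 - 2 \left(\frac{1 + \frac{2}{2}}{2}\right)^{2}\right) = -210498 - \left(4 - 2 \left(\frac{1 + 2 \cdot \frac{1}{2}}{2}\right)^{2}\right) = -210498 - \left(4 - 2 \left(\frac{1 + 1}{2}\right)^{2}\right) = -210498 - \left(4 - 2 \left(\frac{1}{2} \cdot 2\right)^{2}\right) = -210498 - \left(4 - 2 \cdot 1^{2}\right) = -210498 + \left(-4 + 2 \cdot 1\right) = -210498 + \left(-4 + 2\right) = -210498 - 2 = -210500$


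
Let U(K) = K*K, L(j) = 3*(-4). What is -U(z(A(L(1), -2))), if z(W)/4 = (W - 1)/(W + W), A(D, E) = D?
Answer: -169/36 ≈ -4.6944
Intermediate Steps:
L(j) = -12
z(W) = 2*(-1 + W)/W (z(W) = 4*((W - 1)/(W + W)) = 4*((-1 + W)/((2*W))) = 4*((-1 + W)*(1/(2*W))) = 4*((-1 + W)/(2*W)) = 2*(-1 + W)/W)
U(K) = K²
-U(z(A(L(1), -2))) = -(2 - 2/(-12))² = -(2 - 2*(-1/12))² = -(2 + ⅙)² = -(13/6)² = -1*169/36 = -169/36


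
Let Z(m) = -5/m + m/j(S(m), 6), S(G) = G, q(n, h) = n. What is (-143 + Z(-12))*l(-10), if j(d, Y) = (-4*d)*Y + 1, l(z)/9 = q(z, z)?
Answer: 7419345/578 ≈ 12836.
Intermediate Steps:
l(z) = 9*z
j(d, Y) = 1 - 4*Y*d (j(d, Y) = -4*Y*d + 1 = 1 - 4*Y*d)
Z(m) = -5/m + m/(1 - 24*m) (Z(m) = -5/m + m/(1 - 4*6*m) = -5/m + m/(1 - 24*m))
(-143 + Z(-12))*l(-10) = (-143 + (5 - 1*(-12)² - 120*(-12))/((-12)*(-1 + 24*(-12))))*(9*(-10)) = (-143 - (5 - 1*144 + 1440)/(12*(-1 - 288)))*(-90) = (-143 - 1/12*(5 - 144 + 1440)/(-289))*(-90) = (-143 - 1/12*(-1/289)*1301)*(-90) = (-143 + 1301/3468)*(-90) = -494623/3468*(-90) = 7419345/578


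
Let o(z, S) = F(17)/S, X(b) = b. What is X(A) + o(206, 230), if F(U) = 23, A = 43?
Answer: 431/10 ≈ 43.100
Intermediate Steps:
o(z, S) = 23/S
X(A) + o(206, 230) = 43 + 23/230 = 43 + 23*(1/230) = 43 + 1/10 = 431/10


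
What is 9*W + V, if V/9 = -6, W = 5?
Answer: -9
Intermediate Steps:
V = -54 (V = 9*(-6) = -54)
9*W + V = 9*5 - 54 = 45 - 54 = -9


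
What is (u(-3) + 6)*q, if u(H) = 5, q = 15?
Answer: 165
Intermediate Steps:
(u(-3) + 6)*q = (5 + 6)*15 = 11*15 = 165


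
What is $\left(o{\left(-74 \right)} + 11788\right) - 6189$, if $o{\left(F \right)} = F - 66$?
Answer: $5459$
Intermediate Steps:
$o{\left(F \right)} = -66 + F$
$\left(o{\left(-74 \right)} + 11788\right) - 6189 = \left(\left(-66 - 74\right) + 11788\right) - 6189 = \left(-140 + 11788\right) - 6189 = 11648 - 6189 = 5459$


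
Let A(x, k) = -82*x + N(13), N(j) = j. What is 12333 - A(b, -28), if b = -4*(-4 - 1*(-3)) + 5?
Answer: 13058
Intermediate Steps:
b = 9 (b = -4*(-4 + 3) + 5 = -4*(-1) + 5 = 4 + 5 = 9)
A(x, k) = 13 - 82*x (A(x, k) = -82*x + 13 = 13 - 82*x)
12333 - A(b, -28) = 12333 - (13 - 82*9) = 12333 - (13 - 738) = 12333 - 1*(-725) = 12333 + 725 = 13058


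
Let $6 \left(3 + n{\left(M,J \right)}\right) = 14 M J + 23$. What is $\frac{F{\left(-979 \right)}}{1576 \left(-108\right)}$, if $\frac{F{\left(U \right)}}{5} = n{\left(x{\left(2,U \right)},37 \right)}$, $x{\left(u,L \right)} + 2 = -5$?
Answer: $\frac{6035}{340416} \approx 0.017728$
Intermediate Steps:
$x{\left(u,L \right)} = -7$ ($x{\left(u,L \right)} = -2 - 5 = -7$)
$n{\left(M,J \right)} = \frac{5}{6} + \frac{7 J M}{3}$ ($n{\left(M,J \right)} = -3 + \frac{14 M J + 23}{6} = -3 + \frac{14 J M + 23}{6} = -3 + \frac{23 + 14 J M}{6} = -3 + \left(\frac{23}{6} + \frac{7 J M}{3}\right) = \frac{5}{6} + \frac{7 J M}{3}$)
$F{\left(U \right)} = - \frac{6035}{2}$ ($F{\left(U \right)} = 5 \left(\frac{5}{6} + \frac{7}{3} \cdot 37 \left(-7\right)\right) = 5 \left(\frac{5}{6} - \frac{1813}{3}\right) = 5 \left(- \frac{1207}{2}\right) = - \frac{6035}{2}$)
$\frac{F{\left(-979 \right)}}{1576 \left(-108\right)} = - \frac{6035}{2 \cdot 1576 \left(-108\right)} = - \frac{6035}{2 \left(-170208\right)} = \left(- \frac{6035}{2}\right) \left(- \frac{1}{170208}\right) = \frac{6035}{340416}$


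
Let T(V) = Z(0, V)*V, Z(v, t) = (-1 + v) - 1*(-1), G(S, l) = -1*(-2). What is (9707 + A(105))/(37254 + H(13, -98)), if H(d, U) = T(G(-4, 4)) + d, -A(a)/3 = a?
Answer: 9392/37267 ≈ 0.25202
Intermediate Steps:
G(S, l) = 2
A(a) = -3*a
Z(v, t) = v (Z(v, t) = (-1 + v) + 1 = v)
T(V) = 0 (T(V) = 0*V = 0)
H(d, U) = d (H(d, U) = 0 + d = d)
(9707 + A(105))/(37254 + H(13, -98)) = (9707 - 3*105)/(37254 + 13) = (9707 - 315)/37267 = 9392*(1/37267) = 9392/37267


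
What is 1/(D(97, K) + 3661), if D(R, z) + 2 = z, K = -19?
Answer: 1/3640 ≈ 0.00027473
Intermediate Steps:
D(R, z) = -2 + z
1/(D(97, K) + 3661) = 1/((-2 - 19) + 3661) = 1/(-21 + 3661) = 1/3640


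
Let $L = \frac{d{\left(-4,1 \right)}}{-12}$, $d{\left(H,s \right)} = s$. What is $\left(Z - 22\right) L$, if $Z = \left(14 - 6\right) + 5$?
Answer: $\frac{3}{4} \approx 0.75$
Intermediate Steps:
$Z = 13$ ($Z = 8 + 5 = 13$)
$L = - \frac{1}{12}$ ($L = 1 \frac{1}{-12} = 1 \left(- \frac{1}{12}\right) = - \frac{1}{12} \approx -0.083333$)
$\left(Z - 22\right) L = \left(13 - 22\right) \left(- \frac{1}{12}\right) = \left(-9\right) \left(- \frac{1}{12}\right) = \frac{3}{4}$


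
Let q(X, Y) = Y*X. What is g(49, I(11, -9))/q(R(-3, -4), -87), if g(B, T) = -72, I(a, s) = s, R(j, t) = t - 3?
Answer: -24/203 ≈ -0.11823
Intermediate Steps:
R(j, t) = -3 + t
q(X, Y) = X*Y
g(49, I(11, -9))/q(R(-3, -4), -87) = -72*(-1/(87*(-3 - 4))) = -72/((-7*(-87))) = -72/609 = -72*1/609 = -24/203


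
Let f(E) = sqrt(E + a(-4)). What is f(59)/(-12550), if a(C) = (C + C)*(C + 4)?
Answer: -sqrt(59)/12550 ≈ -0.00061204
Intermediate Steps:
a(C) = 2*C*(4 + C) (a(C) = (2*C)*(4 + C) = 2*C*(4 + C))
f(E) = sqrt(E) (f(E) = sqrt(E + 2*(-4)*(4 - 4)) = sqrt(E + 2*(-4)*0) = sqrt(E + 0) = sqrt(E))
f(59)/(-12550) = sqrt(59)/(-12550) = sqrt(59)*(-1/12550) = -sqrt(59)/12550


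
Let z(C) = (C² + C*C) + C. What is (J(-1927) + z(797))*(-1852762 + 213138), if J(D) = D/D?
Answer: -2084316262784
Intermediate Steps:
J(D) = 1
z(C) = C + 2*C² (z(C) = (C² + C²) + C = 2*C² + C = C + 2*C²)
(J(-1927) + z(797))*(-1852762 + 213138) = (1 + 797*(1 + 2*797))*(-1852762 + 213138) = (1 + 797*(1 + 1594))*(-1639624) = (1 + 797*1595)*(-1639624) = (1 + 1271215)*(-1639624) = 1271216*(-1639624) = -2084316262784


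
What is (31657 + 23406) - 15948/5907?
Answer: 108413731/1969 ≈ 55060.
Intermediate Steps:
(31657 + 23406) - 15948/5907 = 55063 - 15948*1/5907 = 55063 - 5316/1969 = 108413731/1969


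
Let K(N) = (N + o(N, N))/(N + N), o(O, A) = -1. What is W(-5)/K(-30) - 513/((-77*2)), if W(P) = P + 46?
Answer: 394743/4774 ≈ 82.686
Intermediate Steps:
K(N) = (-1 + N)/(2*N) (K(N) = (N - 1)/(N + N) = (-1 + N)/((2*N)) = (-1 + N)*(1/(2*N)) = (-1 + N)/(2*N))
W(P) = 46 + P
W(-5)/K(-30) - 513/((-77*2)) = (46 - 5)/(((½)*(-1 - 30)/(-30))) - 513/((-77*2)) = 41/(((½)*(-1/30)*(-31))) - 513/(-154) = 41/(31/60) - 513*(-1/154) = 41*(60/31) + 513/154 = 2460/31 + 513/154 = 394743/4774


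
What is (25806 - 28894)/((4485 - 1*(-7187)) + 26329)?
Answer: -3088/38001 ≈ -0.081261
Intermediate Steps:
(25806 - 28894)/((4485 - 1*(-7187)) + 26329) = -3088/((4485 + 7187) + 26329) = -3088/(11672 + 26329) = -3088/38001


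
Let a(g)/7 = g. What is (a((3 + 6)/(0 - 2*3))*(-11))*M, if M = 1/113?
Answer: 231/226 ≈ 1.0221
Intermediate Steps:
a(g) = 7*g
M = 1/113 ≈ 0.0088496
(a((3 + 6)/(0 - 2*3))*(-11))*M = ((7*((3 + 6)/(0 - 2*3)))*(-11))*(1/113) = ((7*(9/(0 - 6)))*(-11))*(1/113) = ((7*(9/(-6)))*(-11))*(1/113) = ((7*(9*(-1/6)))*(-11))*(1/113) = ((7*(-3/2))*(-11))*(1/113) = -21/2*(-11)*(1/113) = (231/2)*(1/113) = 231/226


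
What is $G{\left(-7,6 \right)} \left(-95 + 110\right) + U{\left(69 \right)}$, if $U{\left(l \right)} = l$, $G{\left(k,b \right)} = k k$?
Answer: $804$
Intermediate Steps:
$G{\left(k,b \right)} = k^{2}$
$G{\left(-7,6 \right)} \left(-95 + 110\right) + U{\left(69 \right)} = \left(-7\right)^{2} \left(-95 + 110\right) + 69 = 49 \cdot 15 + 69 = 735 + 69 = 804$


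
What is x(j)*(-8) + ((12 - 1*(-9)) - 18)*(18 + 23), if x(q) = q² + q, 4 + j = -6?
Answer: -597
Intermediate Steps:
j = -10 (j = -4 - 6 = -10)
x(q) = q + q²
x(j)*(-8) + ((12 - 1*(-9)) - 18)*(18 + 23) = -10*(1 - 10)*(-8) + ((12 - 1*(-9)) - 18)*(18 + 23) = -10*(-9)*(-8) + ((12 + 9) - 18)*41 = 90*(-8) + (21 - 18)*41 = -720 + 3*41 = -720 + 123 = -597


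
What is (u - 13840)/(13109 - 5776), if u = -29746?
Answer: -43586/7333 ≈ -5.9438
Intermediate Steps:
(u - 13840)/(13109 - 5776) = (-29746 - 13840)/(13109 - 5776) = -43586/7333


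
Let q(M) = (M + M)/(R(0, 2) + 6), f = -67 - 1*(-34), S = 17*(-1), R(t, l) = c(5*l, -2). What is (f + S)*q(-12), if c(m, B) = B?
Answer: 300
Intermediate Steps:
R(t, l) = -2
S = -17
f = -33 (f = -67 + 34 = -33)
q(M) = M/2 (q(M) = (M + M)/(-2 + 6) = (2*M)/4 = (2*M)*(¼) = M/2)
(f + S)*q(-12) = (-33 - 17)*((½)*(-12)) = -50*(-6) = 300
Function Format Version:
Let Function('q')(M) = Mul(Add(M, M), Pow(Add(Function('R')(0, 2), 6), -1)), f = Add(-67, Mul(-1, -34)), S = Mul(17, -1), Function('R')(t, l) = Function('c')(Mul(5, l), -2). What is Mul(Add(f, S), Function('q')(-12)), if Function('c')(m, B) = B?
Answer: 300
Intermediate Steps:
Function('R')(t, l) = -2
S = -17
f = -33 (f = Add(-67, 34) = -33)
Function('q')(M) = Mul(Rational(1, 2), M) (Function('q')(M) = Mul(Add(M, M), Pow(Add(-2, 6), -1)) = Mul(Mul(2, M), Pow(4, -1)) = Mul(Mul(2, M), Rational(1, 4)) = Mul(Rational(1, 2), M))
Mul(Add(f, S), Function('q')(-12)) = Mul(Add(-33, -17), Mul(Rational(1, 2), -12)) = Mul(-50, -6) = 300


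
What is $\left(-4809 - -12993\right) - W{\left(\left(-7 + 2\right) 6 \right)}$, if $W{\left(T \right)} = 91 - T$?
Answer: $8063$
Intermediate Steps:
$\left(-4809 - -12993\right) - W{\left(\left(-7 + 2\right) 6 \right)} = \left(-4809 - -12993\right) - \left(91 - \left(-7 + 2\right) 6\right) = \left(-4809 + 12993\right) - \left(91 - \left(-5\right) 6\right) = 8184 - \left(91 - -30\right) = 8184 - \left(91 + 30\right) = 8184 - 121 = 8063$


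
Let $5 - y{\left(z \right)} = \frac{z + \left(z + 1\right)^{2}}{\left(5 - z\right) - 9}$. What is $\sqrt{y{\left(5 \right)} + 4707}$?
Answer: $\frac{\sqrt{42449}}{3} \approx 68.677$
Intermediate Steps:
$y{\left(z \right)} = 5 - \frac{z + \left(1 + z\right)^{2}}{-4 - z}$ ($y{\left(z \right)} = 5 - \frac{z + \left(z + 1\right)^{2}}{\left(5 - z\right) - 9} = 5 - \frac{z + \left(1 + z\right)^{2}}{-4 - z}$)
$\sqrt{y{\left(5 \right)} + 4707} = \sqrt{\frac{21 + 5^{2} + 8 \cdot 5}{4 + 5} + 4707} = \sqrt{\frac{21 + 25 + 40}{9} + 4707} = \sqrt{\frac{1}{9} \cdot 86 + 4707} = \sqrt{\frac{86}{9} + 4707} = \sqrt{\frac{42449}{9}} = \frac{\sqrt{42449}}{3}$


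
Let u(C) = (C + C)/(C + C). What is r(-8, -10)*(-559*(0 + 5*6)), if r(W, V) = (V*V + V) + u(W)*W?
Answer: -1375140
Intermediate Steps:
u(C) = 1 (u(C) = (2*C)/((2*C)) = (2*C)*(1/(2*C)) = 1)
r(W, V) = V + W + V² (r(W, V) = (V*V + V) + 1*W = (V² + V) + W = (V + V²) + W = V + W + V²)
r(-8, -10)*(-559*(0 + 5*6)) = (-10 - 8 + (-10)²)*(-559*(0 + 5*6)) = (-10 - 8 + 100)*(-559*(0 + 30)) = 82*(-559*30) = 82*(-16770) = -1375140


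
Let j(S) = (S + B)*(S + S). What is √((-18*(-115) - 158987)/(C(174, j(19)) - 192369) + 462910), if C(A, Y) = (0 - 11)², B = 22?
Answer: 89*√539984115734/96124 ≈ 680.38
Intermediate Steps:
j(S) = 2*S*(22 + S) (j(S) = (S + 22)*(S + S) = (22 + S)*(2*S) = 2*S*(22 + S))
C(A, Y) = 121 (C(A, Y) = (-11)² = 121)
√((-18*(-115) - 158987)/(C(174, j(19)) - 192369) + 462910) = √((-18*(-115) - 158987)/(121 - 192369) + 462910) = √((2070 - 158987)/(-192248) + 462910) = √(-156917*(-1/192248) + 462910) = √(156917/192248 + 462910) = √(88993678597/192248) = 89*√539984115734/96124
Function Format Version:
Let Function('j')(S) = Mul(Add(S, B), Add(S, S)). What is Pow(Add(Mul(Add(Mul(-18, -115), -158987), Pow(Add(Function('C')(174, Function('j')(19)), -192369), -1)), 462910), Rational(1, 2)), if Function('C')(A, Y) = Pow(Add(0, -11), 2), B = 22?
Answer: Mul(Rational(89, 96124), Pow(539984115734, Rational(1, 2))) ≈ 680.38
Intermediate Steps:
Function('j')(S) = Mul(2, S, Add(22, S)) (Function('j')(S) = Mul(Add(S, 22), Add(S, S)) = Mul(Add(22, S), Mul(2, S)) = Mul(2, S, Add(22, S)))
Function('C')(A, Y) = 121 (Function('C')(A, Y) = Pow(-11, 2) = 121)
Pow(Add(Mul(Add(Mul(-18, -115), -158987), Pow(Add(Function('C')(174, Function('j')(19)), -192369), -1)), 462910), Rational(1, 2)) = Pow(Add(Mul(Add(Mul(-18, -115), -158987), Pow(Add(121, -192369), -1)), 462910), Rational(1, 2)) = Pow(Add(Mul(Add(2070, -158987), Pow(-192248, -1)), 462910), Rational(1, 2)) = Pow(Add(Mul(-156917, Rational(-1, 192248)), 462910), Rational(1, 2)) = Pow(Add(Rational(156917, 192248), 462910), Rational(1, 2)) = Pow(Rational(88993678597, 192248), Rational(1, 2)) = Mul(Rational(89, 96124), Pow(539984115734, Rational(1, 2)))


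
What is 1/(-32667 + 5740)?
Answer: -1/26927 ≈ -3.7137e-5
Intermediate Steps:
1/(-32667 + 5740) = 1/(-26927) = -1/26927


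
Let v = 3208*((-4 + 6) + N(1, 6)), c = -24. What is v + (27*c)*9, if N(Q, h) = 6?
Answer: 19832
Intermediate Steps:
v = 25664 (v = 3208*((-4 + 6) + 6) = 3208*(2 + 6) = 3208*8 = 25664)
v + (27*c)*9 = 25664 + (27*(-24))*9 = 25664 - 648*9 = 25664 - 5832 = 19832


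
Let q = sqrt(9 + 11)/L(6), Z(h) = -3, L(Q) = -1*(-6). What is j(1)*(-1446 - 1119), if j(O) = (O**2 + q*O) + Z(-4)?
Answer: 5130 - 855*sqrt(5) ≈ 3218.2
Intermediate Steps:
L(Q) = 6
q = sqrt(5)/3 (q = sqrt(9 + 11)/6 = sqrt(20)*(1/6) = (2*sqrt(5))*(1/6) = sqrt(5)/3 ≈ 0.74536)
j(O) = -3 + O**2 + O*sqrt(5)/3 (j(O) = (O**2 + (sqrt(5)/3)*O) - 3 = (O**2 + O*sqrt(5)/3) - 3 = -3 + O**2 + O*sqrt(5)/3)
j(1)*(-1446 - 1119) = (-3 + 1**2 + (1/3)*1*sqrt(5))*(-1446 - 1119) = (-3 + 1 + sqrt(5)/3)*(-2565) = (-2 + sqrt(5)/3)*(-2565) = 5130 - 855*sqrt(5)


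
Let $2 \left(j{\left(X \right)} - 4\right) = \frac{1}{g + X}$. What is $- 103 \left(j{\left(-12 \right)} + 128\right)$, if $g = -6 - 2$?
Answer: $- \frac{543737}{40} \approx -13593.0$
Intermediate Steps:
$g = -8$ ($g = -6 - 2 = -8$)
$j{\left(X \right)} = 4 + \frac{1}{2 \left(-8 + X\right)}$
$- 103 \left(j{\left(-12 \right)} + 128\right) = - 103 \left(\frac{-63 + 8 \left(-12\right)}{2 \left(-8 - 12\right)} + 128\right) = - 103 \left(\frac{-63 - 96}{2 \left(-20\right)} + 128\right) = - 103 \left(\frac{1}{2} \left(- \frac{1}{20}\right) \left(-159\right) + 128\right) = - 103 \left(\frac{159}{40} + 128\right) = \left(-103\right) \frac{5279}{40} = - \frac{543737}{40}$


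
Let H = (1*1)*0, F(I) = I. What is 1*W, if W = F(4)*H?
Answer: 0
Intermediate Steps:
H = 0 (H = 1*0 = 0)
W = 0 (W = 4*0 = 0)
1*W = 1*0 = 0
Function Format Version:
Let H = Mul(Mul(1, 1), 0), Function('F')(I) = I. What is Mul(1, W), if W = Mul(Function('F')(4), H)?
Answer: 0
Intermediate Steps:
H = 0 (H = Mul(1, 0) = 0)
W = 0 (W = Mul(4, 0) = 0)
Mul(1, W) = Mul(1, 0) = 0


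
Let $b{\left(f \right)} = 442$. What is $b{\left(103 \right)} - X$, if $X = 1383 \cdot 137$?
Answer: $-189029$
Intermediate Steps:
$X = 189471$
$b{\left(103 \right)} - X = 442 - 189471 = -189029$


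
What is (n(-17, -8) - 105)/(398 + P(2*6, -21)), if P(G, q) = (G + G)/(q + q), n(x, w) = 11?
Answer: -329/1391 ≈ -0.23652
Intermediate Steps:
P(G, q) = G/q (P(G, q) = (2*G)/((2*q)) = (2*G)*(1/(2*q)) = G/q)
(n(-17, -8) - 105)/(398 + P(2*6, -21)) = (11 - 105)/(398 + (2*6)/(-21)) = -94/(398 + 12*(-1/21)) = -94/(398 - 4/7) = -94/2782/7 = -94*7/2782 = -329/1391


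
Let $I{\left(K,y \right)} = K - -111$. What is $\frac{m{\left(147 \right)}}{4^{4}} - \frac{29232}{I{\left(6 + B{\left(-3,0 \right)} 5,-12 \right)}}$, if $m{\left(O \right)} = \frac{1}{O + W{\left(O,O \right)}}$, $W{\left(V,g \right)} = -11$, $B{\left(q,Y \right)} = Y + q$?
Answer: $- \frac{9977855}{34816} \approx -286.59$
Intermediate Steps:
$m{\left(O \right)} = \frac{1}{-11 + O}$ ($m{\left(O \right)} = \frac{1}{O - 11} = \frac{1}{-11 + O}$)
$I{\left(K,y \right)} = 111 + K$ ($I{\left(K,y \right)} = K + 111 = 111 + K$)
$\frac{m{\left(147 \right)}}{4^{4}} - \frac{29232}{I{\left(6 + B{\left(-3,0 \right)} 5,-12 \right)}} = \frac{1}{\left(-11 + 147\right) 4^{4}} - \frac{29232}{111 + \left(6 + \left(0 - 3\right) 5\right)} = \frac{1}{136 \cdot 256} - \frac{29232}{111 + \left(6 - 15\right)} = \frac{1}{136} \cdot \frac{1}{256} - \frac{29232}{111 + \left(6 - 15\right)} = \frac{1}{34816} - \frac{29232}{111 - 9} = \frac{1}{34816} - \frac{29232}{102} = \frac{1}{34816} - \frac{4872}{17} = - \frac{9977855}{34816}$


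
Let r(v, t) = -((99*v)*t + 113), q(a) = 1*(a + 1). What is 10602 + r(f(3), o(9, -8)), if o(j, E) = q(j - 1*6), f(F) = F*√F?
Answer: 10489 - 1188*√3 ≈ 8431.3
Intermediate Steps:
q(a) = 1 + a (q(a) = 1*(1 + a) = 1 + a)
f(F) = F^(3/2)
o(j, E) = -5 + j (o(j, E) = 1 + (j - 1*6) = 1 + (j - 6) = 1 + (-6 + j) = -5 + j)
r(v, t) = -113 - 99*t*v (r(v, t) = -(99*t*v + 113) = -(113 + 99*t*v) = -113 - 99*t*v)
10602 + r(f(3), o(9, -8)) = 10602 + (-113 - 99*(-5 + 9)*3^(3/2)) = 10602 + (-113 - 99*4*3*√3) = 10602 + (-113 - 1188*√3) = 10489 - 1188*√3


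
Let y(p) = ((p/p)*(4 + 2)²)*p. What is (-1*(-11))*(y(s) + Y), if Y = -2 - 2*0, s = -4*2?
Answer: -3190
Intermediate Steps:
s = -8
Y = -2 (Y = -2 + 0 = -2)
y(p) = 36*p (y(p) = (1*6²)*p = (1*36)*p = 36*p)
(-1*(-11))*(y(s) + Y) = (-1*(-11))*(36*(-8) - 2) = 11*(-288 - 2) = 11*(-290) = -3190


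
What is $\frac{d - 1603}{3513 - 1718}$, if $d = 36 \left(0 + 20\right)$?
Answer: $- \frac{883}{1795} \approx -0.49192$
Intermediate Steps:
$d = 720$ ($d = 36 \cdot 20 = 720$)
$\frac{d - 1603}{3513 - 1718} = \frac{720 - 1603}{3513 - 1718} = - \frac{883}{1795}$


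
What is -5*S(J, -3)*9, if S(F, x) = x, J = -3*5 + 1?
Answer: 135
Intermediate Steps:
J = -14 (J = -15 + 1 = -14)
-5*S(J, -3)*9 = -5*(-3)*9 = 15*9 = 135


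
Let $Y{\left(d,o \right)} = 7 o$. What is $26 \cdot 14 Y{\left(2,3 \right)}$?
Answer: $7644$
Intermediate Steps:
$26 \cdot 14 Y{\left(2,3 \right)} = 26 \cdot 14 \cdot 7 \cdot 3 = 364 \cdot 21 = 7644$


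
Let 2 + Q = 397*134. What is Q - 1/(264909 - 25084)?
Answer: 12757730699/239825 ≈ 53196.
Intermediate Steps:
Q = 53196 (Q = -2 + 397*134 = -2 + 53198 = 53196)
Q - 1/(264909 - 25084) = 53196 - 1/(264909 - 25084) = 53196 - 1/239825 = 12757730699/239825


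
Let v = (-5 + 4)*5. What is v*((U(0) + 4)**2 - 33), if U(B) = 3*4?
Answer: -1115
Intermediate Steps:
U(B) = 12
v = -5 (v = -1*5 = -5)
v*((U(0) + 4)**2 - 33) = -5*((12 + 4)**2 - 33) = -5*(16**2 - 33) = -5*(256 - 33) = -5*223 = -1115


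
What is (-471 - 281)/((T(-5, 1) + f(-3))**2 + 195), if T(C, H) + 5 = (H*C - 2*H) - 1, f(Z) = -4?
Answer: -188/121 ≈ -1.5537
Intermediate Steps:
T(C, H) = -6 - 2*H + C*H (T(C, H) = -5 + ((H*C - 2*H) - 1) = -5 + ((C*H - 2*H) - 1) = -5 + ((-2*H + C*H) - 1) = -5 + (-1 - 2*H + C*H) = -6 - 2*H + C*H)
(-471 - 281)/((T(-5, 1) + f(-3))**2 + 195) = (-471 - 281)/(((-6 - 2*1 - 5*1) - 4)**2 + 195) = -752/(((-6 - 2 - 5) - 4)**2 + 195) = -752/((-13 - 4)**2 + 195) = -752/((-17)**2 + 195) = -752/(289 + 195) = -752/484 = -752*1/484 = -188/121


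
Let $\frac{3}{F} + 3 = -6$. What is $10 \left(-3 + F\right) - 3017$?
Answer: $- \frac{9151}{3} \approx -3050.3$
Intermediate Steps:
$F = - \frac{1}{3}$ ($F = \frac{3}{-3 - 6} = \frac{3}{-9} = 3 \left(- \frac{1}{9}\right) = - \frac{1}{3} \approx -0.33333$)
$10 \left(-3 + F\right) - 3017 = 10 \left(-3 - \frac{1}{3}\right) - 3017 = 10 \left(- \frac{10}{3}\right) - 3017 = - \frac{100}{3} - 3017 = - \frac{9151}{3}$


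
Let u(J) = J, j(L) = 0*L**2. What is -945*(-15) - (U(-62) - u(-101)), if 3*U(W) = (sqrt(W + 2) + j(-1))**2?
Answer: 14094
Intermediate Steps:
j(L) = 0
U(W) = 2/3 + W/3 (U(W) = (sqrt(W + 2) + 0)**2/3 = (sqrt(2 + W) + 0)**2/3 = (sqrt(2 + W))**2/3 = (2 + W)/3 = 2/3 + W/3)
-945*(-15) - (U(-62) - u(-101)) = -945*(-15) - ((2/3 + (1/3)*(-62)) - 1*(-101)) = 14175 - ((2/3 - 62/3) + 101) = 14175 - (-20 + 101) = 14175 - 1*81 = 14175 - 81 = 14094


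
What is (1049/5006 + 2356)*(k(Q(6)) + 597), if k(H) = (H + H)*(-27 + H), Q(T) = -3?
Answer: 9164858745/5006 ≈ 1.8308e+6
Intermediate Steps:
k(H) = 2*H*(-27 + H) (k(H) = (2*H)*(-27 + H) = 2*H*(-27 + H))
(1049/5006 + 2356)*(k(Q(6)) + 597) = (1049/5006 + 2356)*(2*(-3)*(-27 - 3) + 597) = (1049*(1/5006) + 2356)*(2*(-3)*(-30) + 597) = (1049/5006 + 2356)*(180 + 597) = (11795185/5006)*777 = 9164858745/5006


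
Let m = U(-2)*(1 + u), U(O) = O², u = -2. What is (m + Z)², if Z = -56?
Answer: 3600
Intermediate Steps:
m = -4 (m = (-2)²*(1 - 2) = 4*(-1) = -4)
(m + Z)² = (-4 - 56)² = (-60)² = 3600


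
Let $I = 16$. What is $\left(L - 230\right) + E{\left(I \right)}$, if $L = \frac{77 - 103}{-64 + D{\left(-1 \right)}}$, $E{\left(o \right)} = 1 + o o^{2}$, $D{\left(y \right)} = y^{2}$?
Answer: $\frac{243647}{63} \approx 3867.4$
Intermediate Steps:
$E{\left(o \right)} = 1 + o^{3}$
$L = \frac{26}{63}$ ($L = \frac{77 - 103}{-64 + \left(-1\right)^{2}} = - \frac{26}{-64 + 1} = - \frac{26}{-63} = \left(-26\right) \left(- \frac{1}{63}\right) = \frac{26}{63} \approx 0.4127$)
$\left(L - 230\right) + E{\left(I \right)} = \left(\frac{26}{63} - 230\right) + \left(1 + 16^{3}\right) = - \frac{14464}{63} + \left(1 + 4096\right) = - \frac{14464}{63} + 4097 = \frac{243647}{63}$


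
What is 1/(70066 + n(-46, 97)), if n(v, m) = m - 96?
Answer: 1/70067 ≈ 1.4272e-5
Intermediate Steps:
n(v, m) = -96 + m
1/(70066 + n(-46, 97)) = 1/(70066 + (-96 + 97)) = 1/(70066 + 1) = 1/70067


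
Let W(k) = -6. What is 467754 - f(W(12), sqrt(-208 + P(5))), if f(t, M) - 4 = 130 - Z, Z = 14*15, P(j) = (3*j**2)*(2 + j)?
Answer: 467830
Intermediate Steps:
P(j) = 3*j**2*(2 + j)
Z = 210
f(t, M) = -76 (f(t, M) = 4 + (130 - 1*210) = 4 + (130 - 210) = 4 - 80 = -76)
467754 - f(W(12), sqrt(-208 + P(5))) = 467754 - 1*(-76) = 467754 + 76 = 467830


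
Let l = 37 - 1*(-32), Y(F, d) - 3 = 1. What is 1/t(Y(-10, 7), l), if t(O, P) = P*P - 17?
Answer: 1/4744 ≈ 0.00021079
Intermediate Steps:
Y(F, d) = 4 (Y(F, d) = 3 + 1 = 4)
l = 69 (l = 37 + 32 = 69)
t(O, P) = -17 + P**2 (t(O, P) = P**2 - 17 = -17 + P**2)
1/t(Y(-10, 7), l) = 1/(-17 + 69**2) = 1/(-17 + 4761) = 1/4744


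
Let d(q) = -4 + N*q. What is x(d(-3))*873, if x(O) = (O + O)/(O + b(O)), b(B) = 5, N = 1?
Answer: 6111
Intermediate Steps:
d(q) = -4 + q (d(q) = -4 + 1*q = -4 + q)
x(O) = 2*O/(5 + O) (x(O) = (O + O)/(O + 5) = (2*O)/(5 + O) = 2*O/(5 + O))
x(d(-3))*873 = (2*(-4 - 3)/(5 + (-4 - 3)))*873 = (2*(-7)/(5 - 7))*873 = (2*(-7)/(-2))*873 = (2*(-7)*(-½))*873 = 7*873 = 6111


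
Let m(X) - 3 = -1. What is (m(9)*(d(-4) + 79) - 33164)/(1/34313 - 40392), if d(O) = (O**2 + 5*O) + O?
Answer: 1133083886/1385970695 ≈ 0.81754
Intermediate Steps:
d(O) = O**2 + 6*O
m(X) = 2 (m(X) = 3 - 1 = 2)
(m(9)*(d(-4) + 79) - 33164)/(1/34313 - 40392) = (2*(-4*(6 - 4) + 79) - 33164)/(1/34313 - 40392) = (2*(-4*2 + 79) - 33164)/(1/34313 - 40392) = (2*(-8 + 79) - 33164)/(-1385970695/34313) = (2*71 - 33164)*(-34313/1385970695) = (142 - 33164)*(-34313/1385970695) = -33022*(-34313/1385970695) = 1133083886/1385970695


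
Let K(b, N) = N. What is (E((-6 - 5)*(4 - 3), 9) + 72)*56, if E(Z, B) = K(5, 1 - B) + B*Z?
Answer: -1960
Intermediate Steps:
E(Z, B) = 1 - B + B*Z (E(Z, B) = (1 - B) + B*Z = 1 - B + B*Z)
(E((-6 - 5)*(4 - 3), 9) + 72)*56 = ((1 - 1*9 + 9*((-6 - 5)*(4 - 3))) + 72)*56 = ((1 - 9 + 9*(-11*1)) + 72)*56 = ((1 - 9 + 9*(-11)) + 72)*56 = ((1 - 9 - 99) + 72)*56 = (-107 + 72)*56 = -35*56 = -1960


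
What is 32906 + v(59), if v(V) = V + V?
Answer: 33024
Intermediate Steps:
v(V) = 2*V
32906 + v(59) = 32906 + 2*59 = 32906 + 118 = 33024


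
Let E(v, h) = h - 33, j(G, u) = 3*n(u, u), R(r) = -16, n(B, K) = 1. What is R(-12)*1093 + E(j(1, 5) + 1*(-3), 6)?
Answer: -17515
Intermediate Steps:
j(G, u) = 3 (j(G, u) = 3*1 = 3)
E(v, h) = -33 + h
R(-12)*1093 + E(j(1, 5) + 1*(-3), 6) = -16*1093 + (-33 + 6) = -17488 - 27 = -17515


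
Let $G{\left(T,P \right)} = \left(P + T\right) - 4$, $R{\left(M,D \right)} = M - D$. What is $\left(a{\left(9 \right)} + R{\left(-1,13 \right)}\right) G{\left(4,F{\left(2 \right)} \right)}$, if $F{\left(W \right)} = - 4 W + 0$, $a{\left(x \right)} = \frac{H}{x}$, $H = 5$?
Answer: $\frac{968}{9} \approx 107.56$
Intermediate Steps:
$a{\left(x \right)} = \frac{5}{x}$
$F{\left(W \right)} = - 4 W$
$G{\left(T,P \right)} = -4 + P + T$
$\left(a{\left(9 \right)} + R{\left(-1,13 \right)}\right) G{\left(4,F{\left(2 \right)} \right)} = \left(\frac{5}{9} - 14\right) \left(-4 - 8 + 4\right) = \left(5 \cdot \frac{1}{9} - 14\right) \left(-4 - 8 + 4\right) = \left(\frac{5}{9} - 14\right) \left(-8\right) = \left(- \frac{121}{9}\right) \left(-8\right) = \frac{968}{9}$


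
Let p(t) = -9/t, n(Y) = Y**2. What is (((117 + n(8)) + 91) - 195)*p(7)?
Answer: -99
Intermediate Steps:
(((117 + n(8)) + 91) - 195)*p(7) = (((117 + 8**2) + 91) - 195)*(-9/7) = (((117 + 64) + 91) - 195)*(-9*1/7) = ((181 + 91) - 195)*(-9/7) = (272 - 195)*(-9/7) = 77*(-9/7) = -99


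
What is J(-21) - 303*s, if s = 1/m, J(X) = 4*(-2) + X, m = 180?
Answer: -1841/60 ≈ -30.683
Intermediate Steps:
J(X) = -8 + X
s = 1/180 ≈ 0.0055556
J(-21) - 303*s = (-8 - 21) - 303*1/180 = -29 - 101/60 = -1841/60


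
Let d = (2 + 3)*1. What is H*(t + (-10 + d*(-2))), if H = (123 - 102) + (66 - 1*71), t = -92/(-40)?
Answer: -1416/5 ≈ -283.20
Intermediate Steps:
d = 5 (d = 5*1 = 5)
t = 23/10 (t = -92*(-1/40) = 23/10 ≈ 2.3000)
H = 16 (H = 21 + (66 - 71) = 21 - 5 = 16)
H*(t + (-10 + d*(-2))) = 16*(23/10 + (-10 + 5*(-2))) = 16*(23/10 + (-10 - 10)) = 16*(23/10 - 20) = 16*(-177/10) = -1416/5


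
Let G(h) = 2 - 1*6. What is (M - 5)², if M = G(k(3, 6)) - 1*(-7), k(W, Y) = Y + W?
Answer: 4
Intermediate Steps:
k(W, Y) = W + Y
G(h) = -4 (G(h) = 2 - 6 = -4)
M = 3 (M = -4 - 1*(-7) = -4 + 7 = 3)
(M - 5)² = (3 - 5)² = (-2)² = 4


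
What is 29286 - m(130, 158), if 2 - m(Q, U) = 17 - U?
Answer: 29143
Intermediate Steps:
m(Q, U) = -15 + U (m(Q, U) = 2 - (17 - U) = 2 + (-17 + U) = -15 + U)
29286 - m(130, 158) = 29286 - (-15 + 158) = 29286 - 1*143 = 29286 - 143 = 29143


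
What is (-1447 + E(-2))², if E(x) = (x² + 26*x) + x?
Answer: 2241009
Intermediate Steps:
E(x) = x² + 27*x
(-1447 + E(-2))² = (-1447 - 2*(27 - 2))² = (-1447 - 2*25)² = (-1447 - 50)² = (-1497)² = 2241009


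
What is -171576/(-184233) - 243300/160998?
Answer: -955583114/1647841363 ≈ -0.57990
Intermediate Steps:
-171576/(-184233) - 243300/160998 = -171576*(-1/184233) - 243300*1/160998 = 57192/61411 - 40550/26833 = -955583114/1647841363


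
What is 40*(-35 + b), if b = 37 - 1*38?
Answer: -1440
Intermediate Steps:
b = -1 (b = 37 - 38 = -1)
40*(-35 + b) = 40*(-35 - 1) = 40*(-36) = -1440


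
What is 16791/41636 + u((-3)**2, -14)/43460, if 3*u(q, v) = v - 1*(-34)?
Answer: 109502165/271425084 ≈ 0.40343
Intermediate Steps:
u(q, v) = 34/3 + v/3 (u(q, v) = (v - 1*(-34))/3 = (v + 34)/3 = (34 + v)/3 = 34/3 + v/3)
16791/41636 + u((-3)**2, -14)/43460 = 16791/41636 + (34/3 + (1/3)*(-14))/43460 = 16791*(1/41636) + (34/3 - 14/3)*(1/43460) = 16791/41636 + (20/3)*(1/43460) = 16791/41636 + 1/6519 = 109502165/271425084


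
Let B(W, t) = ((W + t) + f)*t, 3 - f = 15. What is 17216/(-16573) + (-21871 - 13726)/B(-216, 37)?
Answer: 468283609/117121391 ≈ 3.9983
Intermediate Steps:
f = -12 (f = 3 - 1*15 = 3 - 15 = -12)
B(W, t) = t*(-12 + W + t) (B(W, t) = ((W + t) - 12)*t = (-12 + W + t)*t = t*(-12 + W + t))
17216/(-16573) + (-21871 - 13726)/B(-216, 37) = 17216/(-16573) + (-21871 - 13726)/((37*(-12 - 216 + 37))) = 17216*(-1/16573) - 35597/(37*(-191)) = -17216/16573 - 35597/(-7067) = -17216/16573 - 35597*(-1/7067) = -17216/16573 + 35597/7067 = 468283609/117121391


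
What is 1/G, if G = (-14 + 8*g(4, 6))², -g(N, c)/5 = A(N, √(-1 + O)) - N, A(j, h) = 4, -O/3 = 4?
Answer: 1/196 ≈ 0.0051020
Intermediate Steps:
O = -12 (O = -3*4 = -12)
g(N, c) = -20 + 5*N (g(N, c) = -5*(4 - N) = -20 + 5*N)
G = 196 (G = (-14 + 8*(-20 + 5*4))² = (-14 + 8*(-20 + 20))² = (-14 + 8*0)² = (-14 + 0)² = (-14)² = 196)
1/G = 1/196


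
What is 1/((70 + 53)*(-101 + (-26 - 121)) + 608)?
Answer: -1/29896 ≈ -3.3449e-5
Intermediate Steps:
1/((70 + 53)*(-101 + (-26 - 121)) + 608) = 1/(123*(-101 - 147) + 608) = 1/(123*(-248) + 608) = 1/(-30504 + 608) = 1/(-29896) = -1/29896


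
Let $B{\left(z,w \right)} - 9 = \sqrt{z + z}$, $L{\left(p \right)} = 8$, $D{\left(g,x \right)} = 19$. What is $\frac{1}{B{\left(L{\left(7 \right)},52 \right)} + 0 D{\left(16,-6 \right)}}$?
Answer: $\frac{1}{13} \approx 0.076923$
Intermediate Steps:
$B{\left(z,w \right)} = 9 + \sqrt{2} \sqrt{z}$ ($B{\left(z,w \right)} = 9 + \sqrt{z + z} = 9 + \sqrt{2 z} = 9 + \sqrt{2} \sqrt{z}$)
$\frac{1}{B{\left(L{\left(7 \right)},52 \right)} + 0 D{\left(16,-6 \right)}} = \frac{1}{\left(9 + \sqrt{2} \sqrt{8}\right) + 0 \cdot 19} = \frac{1}{\left(9 + \sqrt{2} \cdot 2 \sqrt{2}\right) + 0} = \frac{1}{\left(9 + 4\right) + 0} = \frac{1}{13 + 0} = \frac{1}{13}$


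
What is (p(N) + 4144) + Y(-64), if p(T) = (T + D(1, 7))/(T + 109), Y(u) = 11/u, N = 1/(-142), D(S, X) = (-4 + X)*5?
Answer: 4104714041/990528 ≈ 4144.0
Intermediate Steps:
D(S, X) = -20 + 5*X
N = -1/142 ≈ -0.0070423
p(T) = (15 + T)/(109 + T) (p(T) = (T + (-20 + 5*7))/(T + 109) = (T + (-20 + 35))/(109 + T) = (T + 15)/(109 + T) = (15 + T)/(109 + T))
(p(N) + 4144) + Y(-64) = ((15 - 1/142)/(109 - 1/142) + 4144) + 11/(-64) = ((2129/142)/(15477/142) + 4144) + 11*(-1/64) = ((142/15477)*(2129/142) + 4144) - 11/64 = (2129/15477 + 4144) - 11/64 = 64138817/15477 - 11/64 = 4104714041/990528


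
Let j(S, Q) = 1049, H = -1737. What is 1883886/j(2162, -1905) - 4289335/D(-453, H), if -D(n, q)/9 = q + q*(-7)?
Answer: 181204251443/98394102 ≈ 1841.6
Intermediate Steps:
D(n, q) = 54*q (D(n, q) = -9*(q + q*(-7)) = -9*(q - 7*q) = -(-54)*q = 54*q)
1883886/j(2162, -1905) - 4289335/D(-453, H) = 1883886/1049 - 4289335/(54*(-1737)) = 1883886*(1/1049) - 4289335/(-93798) = 1883886/1049 - 4289335*(-1/93798) = 1883886/1049 + 4289335/93798 = 181204251443/98394102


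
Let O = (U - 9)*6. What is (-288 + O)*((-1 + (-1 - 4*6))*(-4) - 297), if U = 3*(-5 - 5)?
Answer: 100746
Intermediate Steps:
U = -30 (U = 3*(-10) = -30)
O = -234 (O = (-30 - 9)*6 = -39*6 = -234)
(-288 + O)*((-1 + (-1 - 4*6))*(-4) - 297) = (-288 - 234)*((-1 + (-1 - 4*6))*(-4) - 297) = -522*((-1 + (-1 - 24))*(-4) - 297) = -522*((-1 - 25)*(-4) - 297) = -522*(-26*(-4) - 297) = -522*(104 - 297) = -522*(-193) = 100746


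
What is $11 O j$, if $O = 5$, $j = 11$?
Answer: $605$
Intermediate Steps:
$11 O j = 11 \cdot 5 \cdot 11 = 55 \cdot 11 = 605$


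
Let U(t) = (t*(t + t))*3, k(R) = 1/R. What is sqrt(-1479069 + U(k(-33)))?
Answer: I*sqrt(1610706135)/33 ≈ 1216.2*I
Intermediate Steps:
U(t) = 6*t**2 (U(t) = (t*(2*t))*3 = (2*t**2)*3 = 6*t**2)
sqrt(-1479069 + U(k(-33))) = sqrt(-1479069 + 6*(1/(-33))**2) = sqrt(-1479069 + 6*(-1/33)**2) = sqrt(-1479069 + 6*(1/1089)) = sqrt(-1479069 + 2/363) = sqrt(-536902045/363) = I*sqrt(1610706135)/33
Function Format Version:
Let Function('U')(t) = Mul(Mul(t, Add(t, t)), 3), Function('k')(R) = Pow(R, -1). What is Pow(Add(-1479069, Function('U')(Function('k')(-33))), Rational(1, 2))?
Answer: Mul(Rational(1, 33), I, Pow(1610706135, Rational(1, 2))) ≈ Mul(1216.2, I)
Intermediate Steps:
Function('U')(t) = Mul(6, Pow(t, 2)) (Function('U')(t) = Mul(Mul(t, Mul(2, t)), 3) = Mul(Mul(2, Pow(t, 2)), 3) = Mul(6, Pow(t, 2)))
Pow(Add(-1479069, Function('U')(Function('k')(-33))), Rational(1, 2)) = Pow(Add(-1479069, Mul(6, Pow(Pow(-33, -1), 2))), Rational(1, 2)) = Pow(Add(-1479069, Mul(6, Pow(Rational(-1, 33), 2))), Rational(1, 2)) = Pow(Add(-1479069, Mul(6, Rational(1, 1089))), Rational(1, 2)) = Pow(Add(-1479069, Rational(2, 363)), Rational(1, 2)) = Pow(Rational(-536902045, 363), Rational(1, 2)) = Mul(Rational(1, 33), I, Pow(1610706135, Rational(1, 2)))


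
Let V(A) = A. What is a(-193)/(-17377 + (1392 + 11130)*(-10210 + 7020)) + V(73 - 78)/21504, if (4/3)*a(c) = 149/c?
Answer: -38561464433/165855481365504 ≈ -0.00023250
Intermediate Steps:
a(c) = 447/(4*c) (a(c) = 3*(149/c)/4 = 447/(4*c))
a(-193)/(-17377 + (1392 + 11130)*(-10210 + 7020)) + V(73 - 78)/21504 = ((447/4)/(-193))/(-17377 + (1392 + 11130)*(-10210 + 7020)) + (73 - 78)/21504 = ((447/4)*(-1/193))/(-17377 + 12522*(-3190)) - 5*1/21504 = -447/(772*(-17377 - 39945180)) - 5/21504 = -447/772/(-39962557) - 5/21504 = -447/772*(-1/39962557) - 5/21504 = 447/30851094004 - 5/21504 = -38561464433/165855481365504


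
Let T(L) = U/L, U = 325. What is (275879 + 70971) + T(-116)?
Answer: 40234275/116 ≈ 3.4685e+5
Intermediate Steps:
T(L) = 325/L
(275879 + 70971) + T(-116) = (275879 + 70971) + 325/(-116) = 346850 + 325*(-1/116) = 346850 - 325/116 = 40234275/116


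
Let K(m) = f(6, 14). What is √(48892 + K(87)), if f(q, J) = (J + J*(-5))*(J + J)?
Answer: 2*√11831 ≈ 217.54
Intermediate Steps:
f(q, J) = -8*J² (f(q, J) = (J - 5*J)*(2*J) = (-4*J)*(2*J) = -8*J²)
K(m) = -1568 (K(m) = -8*14² = -8*196 = -1568)
√(48892 + K(87)) = √(48892 - 1568) = √47324 = 2*√11831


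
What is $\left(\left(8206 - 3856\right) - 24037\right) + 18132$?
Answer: $-1555$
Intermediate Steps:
$\left(\left(8206 - 3856\right) - 24037\right) + 18132 = \left(4350 - 24037\right) + 18132 = -19687 + 18132 = -1555$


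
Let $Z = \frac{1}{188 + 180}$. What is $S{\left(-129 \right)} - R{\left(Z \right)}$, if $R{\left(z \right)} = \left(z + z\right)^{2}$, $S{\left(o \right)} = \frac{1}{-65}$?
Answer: $- \frac{33921}{2200640} \approx -0.015414$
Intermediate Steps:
$S{\left(o \right)} = - \frac{1}{65}$
$Z = \frac{1}{368} \approx 0.0027174$
$R{\left(z \right)} = 4 z^{2}$ ($R{\left(z \right)} = \left(2 z\right)^{2} = 4 z^{2}$)
$S{\left(-129 \right)} - R{\left(Z \right)} = - \frac{1}{65} - \frac{4}{135424} = - \frac{1}{65} - 4 \cdot \frac{1}{135424} = - \frac{1}{65} - \frac{1}{33856} = - \frac{33921}{2200640}$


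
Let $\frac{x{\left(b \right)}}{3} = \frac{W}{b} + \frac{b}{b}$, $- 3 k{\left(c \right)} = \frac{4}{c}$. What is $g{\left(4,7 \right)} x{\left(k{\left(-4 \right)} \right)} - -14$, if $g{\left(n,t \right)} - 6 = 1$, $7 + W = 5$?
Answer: $-91$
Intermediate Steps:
$W = -2$ ($W = -7 + 5 = -2$)
$g{\left(n,t \right)} = 7$ ($g{\left(n,t \right)} = 6 + 1 = 7$)
$k{\left(c \right)} = - \frac{4}{3 c}$ ($k{\left(c \right)} = - \frac{4 \frac{1}{c}}{3} = - \frac{4}{3 c}$)
$x{\left(b \right)} = 3 - \frac{6}{b}$ ($x{\left(b \right)} = 3 \left(- \frac{2}{b} + \frac{b}{b}\right) = 3 \left(- \frac{2}{b} + 1\right) = 3 \left(1 - \frac{2}{b}\right) = 3 - \frac{6}{b}$)
$g{\left(4,7 \right)} x{\left(k{\left(-4 \right)} \right)} - -14 = 7 \left(3 - \frac{6}{\left(- \frac{4}{3}\right) \frac{1}{-4}}\right) - -14 = 7 \left(3 - \frac{6}{\left(- \frac{4}{3}\right) \left(- \frac{1}{4}\right)}\right) + 14 = 7 \left(3 - 6 \frac{1}{\frac{1}{3}}\right) + 14 = 7 \left(3 - 18\right) + 14 = 7 \left(-15\right) + 14 = -105 + 14 = -91$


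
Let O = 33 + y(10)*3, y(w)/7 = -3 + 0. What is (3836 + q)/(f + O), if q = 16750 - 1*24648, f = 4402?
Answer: -2031/2186 ≈ -0.92909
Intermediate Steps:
y(w) = -21 (y(w) = 7*(-3 + 0) = 7*(-3) = -21)
O = -30 (O = 33 - 21*3 = 33 - 63 = -30)
q = -7898 (q = 16750 - 24648 = -7898)
(3836 + q)/(f + O) = (3836 - 7898)/(4402 - 30) = -4062/4372 = -4062*1/4372 = -2031/2186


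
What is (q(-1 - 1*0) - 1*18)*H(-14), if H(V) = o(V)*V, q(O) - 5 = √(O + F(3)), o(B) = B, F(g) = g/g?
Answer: -2548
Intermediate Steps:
F(g) = 1
q(O) = 5 + √(1 + O) (q(O) = 5 + √(O + 1) = 5 + √(1 + O))
H(V) = V² (H(V) = V*V = V²)
(q(-1 - 1*0) - 1*18)*H(-14) = ((5 + √(1 + (-1 - 1*0))) - 1*18)*(-14)² = ((5 + √(1 + (-1 + 0))) - 18)*196 = ((5 + √(1 - 1)) - 18)*196 = ((5 + √0) - 18)*196 = ((5 + 0) - 18)*196 = (5 - 18)*196 = -13*196 = -2548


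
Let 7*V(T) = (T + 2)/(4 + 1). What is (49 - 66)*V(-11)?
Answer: 153/35 ≈ 4.3714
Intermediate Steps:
V(T) = 2/35 + T/35 (V(T) = ((T + 2)/(4 + 1))/7 = ((2 + T)/5)/7 = ((2 + T)*(⅕))/7 = (⅖ + T/5)/7 = 2/35 + T/35)
(49 - 66)*V(-11) = (49 - 66)*(2/35 + (1/35)*(-11)) = -17*(2/35 - 11/35) = -17*(-9/35) = 153/35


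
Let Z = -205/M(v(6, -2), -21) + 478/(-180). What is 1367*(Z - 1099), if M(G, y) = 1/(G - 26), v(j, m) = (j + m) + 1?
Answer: 394107467/90 ≈ 4.3790e+6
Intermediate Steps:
v(j, m) = 1 + j + m
M(G, y) = 1/(-26 + G)
Z = 387211/90 (Z = -205/(1/(-26 + (1 + 6 - 2))) + 478/(-180) = -205/(1/(-26 + 5)) + 478*(-1/180) = -205/(1/(-21)) - 239/90 = -205/(-1/21) - 239/90 = -205*(-21) - 239/90 = 4305 - 239/90 = 387211/90 ≈ 4302.3)
1367*(Z - 1099) = 1367*(387211/90 - 1099) = 1367*(288301/90) = 394107467/90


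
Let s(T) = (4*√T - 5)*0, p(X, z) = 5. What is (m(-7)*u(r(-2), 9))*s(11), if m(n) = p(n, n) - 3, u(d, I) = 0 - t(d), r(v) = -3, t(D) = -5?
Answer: 0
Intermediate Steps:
s(T) = 0 (s(T) = (-5 + 4*√T)*0 = 0)
u(d, I) = 5 (u(d, I) = 0 - 1*(-5) = 0 + 5 = 5)
m(n) = 2 (m(n) = 5 - 3 = 2)
(m(-7)*u(r(-2), 9))*s(11) = (2*5)*0 = 10*0 = 0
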